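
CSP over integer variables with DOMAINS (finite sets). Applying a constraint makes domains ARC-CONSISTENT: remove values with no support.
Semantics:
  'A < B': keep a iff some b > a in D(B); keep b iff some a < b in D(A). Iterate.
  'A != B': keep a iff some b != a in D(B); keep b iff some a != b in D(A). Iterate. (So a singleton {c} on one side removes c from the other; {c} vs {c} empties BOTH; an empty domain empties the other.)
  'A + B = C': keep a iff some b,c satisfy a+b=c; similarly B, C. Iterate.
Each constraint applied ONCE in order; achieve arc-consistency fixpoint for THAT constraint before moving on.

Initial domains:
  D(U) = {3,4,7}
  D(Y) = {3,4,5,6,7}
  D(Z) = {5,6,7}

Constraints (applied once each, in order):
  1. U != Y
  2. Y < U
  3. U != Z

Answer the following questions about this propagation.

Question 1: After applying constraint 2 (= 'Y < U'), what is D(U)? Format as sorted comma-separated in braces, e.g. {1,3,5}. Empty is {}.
Constraint 1 (U != Y) on D(U)={3,4,7} D(Y)={3,4,5,6,7}: no change
Constraint 2 (Y < U) on D(Y)={3,4,5,6,7} D(U)={3,4,7}: Y {3,4,5,6,7}->{3,4,5,6}; U {3,4,7}->{4,7}
So after constraint 2: D(U) = {4,7}

Answer: {4,7}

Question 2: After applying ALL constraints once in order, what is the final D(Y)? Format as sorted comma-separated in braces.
Answer: {3,4,5,6}

Derivation:
Constraint 1 (U != Y) on D(U)={3,4,7} D(Y)={3,4,5,6,7}: no change
Constraint 2 (Y < U) on D(Y)={3,4,5,6,7} D(U)={3,4,7}: Y {3,4,5,6,7}->{3,4,5,6}; U {3,4,7}->{4,7}
Constraint 3 (U != Z) on D(U)={4,7} D(Z)={5,6,7}: no change
So after all 3 constraints: D(Y) = {3,4,5,6}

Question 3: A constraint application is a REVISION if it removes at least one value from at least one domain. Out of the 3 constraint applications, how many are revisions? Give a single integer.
Constraint 1 (U != Y) on D(U)={3,4,7} D(Y)={3,4,5,6,7}: no change => not a revision
Constraint 2 (Y < U) on D(Y)={3,4,5,6,7} D(U)={3,4,7}: Y {3,4,5,6,7}->{3,4,5,6}; U {3,4,7}->{4,7} => REVISION
Constraint 3 (U != Z) on D(U)={4,7} D(Z)={5,6,7}: no change => not a revision
Total revisions = 1

Answer: 1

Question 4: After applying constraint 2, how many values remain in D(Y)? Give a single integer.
Answer: 4

Derivation:
Constraint 1 (U != Y) on D(U)={3,4,7} D(Y)={3,4,5,6,7}: no change
Constraint 2 (Y < U) on D(Y)={3,4,5,6,7} D(U)={3,4,7}: Y {3,4,5,6,7}->{3,4,5,6}; U {3,4,7}->{4,7}
So after constraint 2: D(Y)={3,4,5,6}, size = 4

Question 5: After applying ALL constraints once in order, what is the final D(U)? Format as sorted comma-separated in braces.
Constraint 1 (U != Y) on D(U)={3,4,7} D(Y)={3,4,5,6,7}: no change
Constraint 2 (Y < U) on D(Y)={3,4,5,6,7} D(U)={3,4,7}: Y {3,4,5,6,7}->{3,4,5,6}; U {3,4,7}->{4,7}
Constraint 3 (U != Z) on D(U)={4,7} D(Z)={5,6,7}: no change
So after all 3 constraints: D(U) = {4,7}

Answer: {4,7}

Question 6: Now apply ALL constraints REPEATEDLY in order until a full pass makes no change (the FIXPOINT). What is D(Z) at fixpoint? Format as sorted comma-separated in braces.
pass 0 (initial): D(Z)={5,6,7}
pass 1: U {3,4,7}->{4,7}; Y {3,4,5,6,7}->{3,4,5,6}
pass 2: no change
Fixpoint after 2 passes: D(Z) = {5,6,7}

Answer: {5,6,7}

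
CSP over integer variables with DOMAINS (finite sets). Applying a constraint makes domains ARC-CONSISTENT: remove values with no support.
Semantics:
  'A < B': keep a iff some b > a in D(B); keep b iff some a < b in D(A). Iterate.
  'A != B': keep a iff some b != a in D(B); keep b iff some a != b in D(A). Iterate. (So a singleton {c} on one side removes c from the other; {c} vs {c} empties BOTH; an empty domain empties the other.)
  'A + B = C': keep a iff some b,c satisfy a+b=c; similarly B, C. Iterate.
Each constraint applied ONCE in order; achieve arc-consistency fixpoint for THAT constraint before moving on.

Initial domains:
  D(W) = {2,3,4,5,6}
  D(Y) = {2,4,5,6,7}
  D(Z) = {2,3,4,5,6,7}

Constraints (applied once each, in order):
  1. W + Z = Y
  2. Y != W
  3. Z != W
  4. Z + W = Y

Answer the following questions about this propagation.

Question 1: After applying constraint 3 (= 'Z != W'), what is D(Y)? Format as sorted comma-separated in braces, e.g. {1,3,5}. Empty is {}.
Answer: {4,5,6,7}

Derivation:
Constraint 1 (W + Z = Y) on D(W)={2,3,4,5,6} D(Z)={2,3,4,5,6,7} D(Y)={2,4,5,6,7}: W {2,3,4,5,6}->{2,3,4,5}; Z {2,3,4,5,6,7}->{2,3,4,5}; Y {2,4,5,6,7}->{4,5,6,7}
Constraint 2 (Y != W) on D(Y)={4,5,6,7} D(W)={2,3,4,5}: no change
Constraint 3 (Z != W) on D(Z)={2,3,4,5} D(W)={2,3,4,5}: no change
So after constraint 3: D(Y) = {4,5,6,7}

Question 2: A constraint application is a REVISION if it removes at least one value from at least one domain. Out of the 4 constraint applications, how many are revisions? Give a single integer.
Answer: 1

Derivation:
Constraint 1 (W + Z = Y) on D(W)={2,3,4,5,6} D(Z)={2,3,4,5,6,7} D(Y)={2,4,5,6,7}: W {2,3,4,5,6}->{2,3,4,5}; Z {2,3,4,5,6,7}->{2,3,4,5}; Y {2,4,5,6,7}->{4,5,6,7} => REVISION
Constraint 2 (Y != W) on D(Y)={4,5,6,7} D(W)={2,3,4,5}: no change => not a revision
Constraint 3 (Z != W) on D(Z)={2,3,4,5} D(W)={2,3,4,5}: no change => not a revision
Constraint 4 (Z + W = Y) on D(Z)={2,3,4,5} D(W)={2,3,4,5} D(Y)={4,5,6,7}: no change => not a revision
Total revisions = 1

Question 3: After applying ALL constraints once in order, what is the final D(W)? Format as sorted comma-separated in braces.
Constraint 1 (W + Z = Y) on D(W)={2,3,4,5,6} D(Z)={2,3,4,5,6,7} D(Y)={2,4,5,6,7}: W {2,3,4,5,6}->{2,3,4,5}; Z {2,3,4,5,6,7}->{2,3,4,5}; Y {2,4,5,6,7}->{4,5,6,7}
Constraint 2 (Y != W) on D(Y)={4,5,6,7} D(W)={2,3,4,5}: no change
Constraint 3 (Z != W) on D(Z)={2,3,4,5} D(W)={2,3,4,5}: no change
Constraint 4 (Z + W = Y) on D(Z)={2,3,4,5} D(W)={2,3,4,5} D(Y)={4,5,6,7}: no change
So after all 4 constraints: D(W) = {2,3,4,5}

Answer: {2,3,4,5}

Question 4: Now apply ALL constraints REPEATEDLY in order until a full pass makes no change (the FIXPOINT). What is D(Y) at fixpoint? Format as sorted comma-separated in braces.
pass 0 (initial): D(Y)={2,4,5,6,7}
pass 1: W {2,3,4,5,6}->{2,3,4,5}; Y {2,4,5,6,7}->{4,5,6,7}; Z {2,3,4,5,6,7}->{2,3,4,5}
pass 2: no change
Fixpoint after 2 passes: D(Y) = {4,5,6,7}

Answer: {4,5,6,7}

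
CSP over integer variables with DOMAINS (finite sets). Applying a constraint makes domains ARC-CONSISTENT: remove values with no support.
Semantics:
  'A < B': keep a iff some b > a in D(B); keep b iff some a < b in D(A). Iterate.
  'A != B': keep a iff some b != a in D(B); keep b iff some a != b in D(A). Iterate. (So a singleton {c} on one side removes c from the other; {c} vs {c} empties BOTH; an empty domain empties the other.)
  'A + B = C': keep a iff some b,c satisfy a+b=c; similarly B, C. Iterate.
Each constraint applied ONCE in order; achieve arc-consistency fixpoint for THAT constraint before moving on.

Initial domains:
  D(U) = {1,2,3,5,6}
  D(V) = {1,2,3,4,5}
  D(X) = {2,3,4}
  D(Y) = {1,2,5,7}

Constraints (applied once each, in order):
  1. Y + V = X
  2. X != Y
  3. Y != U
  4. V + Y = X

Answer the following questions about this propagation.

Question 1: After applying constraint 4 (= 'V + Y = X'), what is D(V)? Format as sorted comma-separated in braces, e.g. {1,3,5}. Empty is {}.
Constraint 1 (Y + V = X) on D(Y)={1,2,5,7} D(V)={1,2,3,4,5} D(X)={2,3,4}: Y {1,2,5,7}->{1,2}; V {1,2,3,4,5}->{1,2,3}
Constraint 2 (X != Y) on D(X)={2,3,4} D(Y)={1,2}: no change
Constraint 3 (Y != U) on D(Y)={1,2} D(U)={1,2,3,5,6}: no change
Constraint 4 (V + Y = X) on D(V)={1,2,3} D(Y)={1,2} D(X)={2,3,4}: no change
So after constraint 4: D(V) = {1,2,3}

Answer: {1,2,3}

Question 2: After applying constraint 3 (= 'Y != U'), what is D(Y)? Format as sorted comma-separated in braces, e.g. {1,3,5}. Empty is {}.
Constraint 1 (Y + V = X) on D(Y)={1,2,5,7} D(V)={1,2,3,4,5} D(X)={2,3,4}: Y {1,2,5,7}->{1,2}; V {1,2,3,4,5}->{1,2,3}
Constraint 2 (X != Y) on D(X)={2,3,4} D(Y)={1,2}: no change
Constraint 3 (Y != U) on D(Y)={1,2} D(U)={1,2,3,5,6}: no change
So after constraint 3: D(Y) = {1,2}

Answer: {1,2}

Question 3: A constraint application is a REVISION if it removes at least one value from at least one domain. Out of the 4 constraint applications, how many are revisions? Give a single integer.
Answer: 1

Derivation:
Constraint 1 (Y + V = X) on D(Y)={1,2,5,7} D(V)={1,2,3,4,5} D(X)={2,3,4}: Y {1,2,5,7}->{1,2}; V {1,2,3,4,5}->{1,2,3} => REVISION
Constraint 2 (X != Y) on D(X)={2,3,4} D(Y)={1,2}: no change => not a revision
Constraint 3 (Y != U) on D(Y)={1,2} D(U)={1,2,3,5,6}: no change => not a revision
Constraint 4 (V + Y = X) on D(V)={1,2,3} D(Y)={1,2} D(X)={2,3,4}: no change => not a revision
Total revisions = 1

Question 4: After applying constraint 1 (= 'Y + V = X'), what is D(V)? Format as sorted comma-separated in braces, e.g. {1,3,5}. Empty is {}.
Answer: {1,2,3}

Derivation:
Constraint 1 (Y + V = X) on D(Y)={1,2,5,7} D(V)={1,2,3,4,5} D(X)={2,3,4}: Y {1,2,5,7}->{1,2}; V {1,2,3,4,5}->{1,2,3}
So after constraint 1: D(V) = {1,2,3}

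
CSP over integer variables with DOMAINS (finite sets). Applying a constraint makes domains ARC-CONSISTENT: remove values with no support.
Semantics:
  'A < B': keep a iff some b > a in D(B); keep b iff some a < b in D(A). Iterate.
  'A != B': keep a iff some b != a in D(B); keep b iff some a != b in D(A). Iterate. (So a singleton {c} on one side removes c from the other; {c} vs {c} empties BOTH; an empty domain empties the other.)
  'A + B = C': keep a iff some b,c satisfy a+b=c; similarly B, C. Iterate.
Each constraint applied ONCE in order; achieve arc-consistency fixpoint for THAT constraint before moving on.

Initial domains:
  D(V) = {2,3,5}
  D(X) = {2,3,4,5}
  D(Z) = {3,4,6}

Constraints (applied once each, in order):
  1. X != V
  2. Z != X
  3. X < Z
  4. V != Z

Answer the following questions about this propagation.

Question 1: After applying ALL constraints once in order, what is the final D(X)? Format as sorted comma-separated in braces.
Constraint 1 (X != V) on D(X)={2,3,4,5} D(V)={2,3,5}: no change
Constraint 2 (Z != X) on D(Z)={3,4,6} D(X)={2,3,4,5}: no change
Constraint 3 (X < Z) on D(X)={2,3,4,5} D(Z)={3,4,6}: no change
Constraint 4 (V != Z) on D(V)={2,3,5} D(Z)={3,4,6}: no change
So after all 4 constraints: D(X) = {2,3,4,5}

Answer: {2,3,4,5}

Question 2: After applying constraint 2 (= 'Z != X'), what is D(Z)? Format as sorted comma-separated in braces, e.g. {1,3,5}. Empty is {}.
Answer: {3,4,6}

Derivation:
Constraint 1 (X != V) on D(X)={2,3,4,5} D(V)={2,3,5}: no change
Constraint 2 (Z != X) on D(Z)={3,4,6} D(X)={2,3,4,5}: no change
So after constraint 2: D(Z) = {3,4,6}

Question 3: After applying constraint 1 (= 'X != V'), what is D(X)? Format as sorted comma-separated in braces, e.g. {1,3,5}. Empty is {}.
Constraint 1 (X != V) on D(X)={2,3,4,5} D(V)={2,3,5}: no change
So after constraint 1: D(X) = {2,3,4,5}

Answer: {2,3,4,5}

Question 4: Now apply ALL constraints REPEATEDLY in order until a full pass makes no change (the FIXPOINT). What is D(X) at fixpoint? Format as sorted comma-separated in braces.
pass 0 (initial): D(X)={2,3,4,5}
pass 1: no change
Fixpoint after 1 passes: D(X) = {2,3,4,5}

Answer: {2,3,4,5}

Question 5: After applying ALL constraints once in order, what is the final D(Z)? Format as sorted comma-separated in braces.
Answer: {3,4,6}

Derivation:
Constraint 1 (X != V) on D(X)={2,3,4,5} D(V)={2,3,5}: no change
Constraint 2 (Z != X) on D(Z)={3,4,6} D(X)={2,3,4,5}: no change
Constraint 3 (X < Z) on D(X)={2,3,4,5} D(Z)={3,4,6}: no change
Constraint 4 (V != Z) on D(V)={2,3,5} D(Z)={3,4,6}: no change
So after all 4 constraints: D(Z) = {3,4,6}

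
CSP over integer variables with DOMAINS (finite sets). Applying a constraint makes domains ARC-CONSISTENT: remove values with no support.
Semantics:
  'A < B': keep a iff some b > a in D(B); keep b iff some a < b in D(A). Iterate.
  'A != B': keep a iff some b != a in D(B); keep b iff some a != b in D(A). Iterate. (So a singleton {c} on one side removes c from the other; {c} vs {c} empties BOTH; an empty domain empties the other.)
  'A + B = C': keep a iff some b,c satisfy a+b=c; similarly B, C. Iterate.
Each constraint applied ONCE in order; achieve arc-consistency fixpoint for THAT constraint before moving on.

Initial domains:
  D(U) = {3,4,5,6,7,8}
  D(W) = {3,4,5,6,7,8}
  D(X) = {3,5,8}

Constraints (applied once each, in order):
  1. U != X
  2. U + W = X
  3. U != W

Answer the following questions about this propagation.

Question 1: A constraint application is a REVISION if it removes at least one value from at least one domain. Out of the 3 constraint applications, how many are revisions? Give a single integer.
Answer: 1

Derivation:
Constraint 1 (U != X) on D(U)={3,4,5,6,7,8} D(X)={3,5,8}: no change => not a revision
Constraint 2 (U + W = X) on D(U)={3,4,5,6,7,8} D(W)={3,4,5,6,7,8} D(X)={3,5,8}: U {3,4,5,6,7,8}->{3,4,5}; W {3,4,5,6,7,8}->{3,4,5}; X {3,5,8}->{8} => REVISION
Constraint 3 (U != W) on D(U)={3,4,5} D(W)={3,4,5}: no change => not a revision
Total revisions = 1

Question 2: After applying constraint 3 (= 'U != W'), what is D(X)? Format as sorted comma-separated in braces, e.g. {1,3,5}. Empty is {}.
Answer: {8}

Derivation:
Constraint 1 (U != X) on D(U)={3,4,5,6,7,8} D(X)={3,5,8}: no change
Constraint 2 (U + W = X) on D(U)={3,4,5,6,7,8} D(W)={3,4,5,6,7,8} D(X)={3,5,8}: U {3,4,5,6,7,8}->{3,4,5}; W {3,4,5,6,7,8}->{3,4,5}; X {3,5,8}->{8}
Constraint 3 (U != W) on D(U)={3,4,5} D(W)={3,4,5}: no change
So after constraint 3: D(X) = {8}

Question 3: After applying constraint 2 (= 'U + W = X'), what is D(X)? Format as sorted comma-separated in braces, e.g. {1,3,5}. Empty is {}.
Constraint 1 (U != X) on D(U)={3,4,5,6,7,8} D(X)={3,5,8}: no change
Constraint 2 (U + W = X) on D(U)={3,4,5,6,7,8} D(W)={3,4,5,6,7,8} D(X)={3,5,8}: U {3,4,5,6,7,8}->{3,4,5}; W {3,4,5,6,7,8}->{3,4,5}; X {3,5,8}->{8}
So after constraint 2: D(X) = {8}

Answer: {8}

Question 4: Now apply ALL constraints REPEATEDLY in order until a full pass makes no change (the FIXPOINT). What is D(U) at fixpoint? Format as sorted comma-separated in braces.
pass 0 (initial): D(U)={3,4,5,6,7,8}
pass 1: U {3,4,5,6,7,8}->{3,4,5}; W {3,4,5,6,7,8}->{3,4,5}; X {3,5,8}->{8}
pass 2: no change
Fixpoint after 2 passes: D(U) = {3,4,5}

Answer: {3,4,5}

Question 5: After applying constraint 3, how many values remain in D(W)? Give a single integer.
Answer: 3

Derivation:
Constraint 1 (U != X) on D(U)={3,4,5,6,7,8} D(X)={3,5,8}: no change
Constraint 2 (U + W = X) on D(U)={3,4,5,6,7,8} D(W)={3,4,5,6,7,8} D(X)={3,5,8}: U {3,4,5,6,7,8}->{3,4,5}; W {3,4,5,6,7,8}->{3,4,5}; X {3,5,8}->{8}
Constraint 3 (U != W) on D(U)={3,4,5} D(W)={3,4,5}: no change
So after constraint 3: D(W)={3,4,5}, size = 3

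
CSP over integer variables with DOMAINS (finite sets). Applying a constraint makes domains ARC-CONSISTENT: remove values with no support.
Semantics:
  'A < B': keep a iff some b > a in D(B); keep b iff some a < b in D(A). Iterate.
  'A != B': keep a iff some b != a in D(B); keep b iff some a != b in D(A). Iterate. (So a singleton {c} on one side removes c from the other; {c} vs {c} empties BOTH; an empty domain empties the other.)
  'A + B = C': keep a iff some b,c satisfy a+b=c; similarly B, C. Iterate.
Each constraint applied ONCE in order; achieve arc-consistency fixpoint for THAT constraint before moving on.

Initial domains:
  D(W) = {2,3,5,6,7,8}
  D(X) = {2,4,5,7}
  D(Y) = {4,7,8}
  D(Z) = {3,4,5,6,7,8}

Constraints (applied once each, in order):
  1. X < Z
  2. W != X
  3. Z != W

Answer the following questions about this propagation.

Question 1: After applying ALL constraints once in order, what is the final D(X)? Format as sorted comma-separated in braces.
Constraint 1 (X < Z) on D(X)={2,4,5,7} D(Z)={3,4,5,6,7,8}: no change
Constraint 2 (W != X) on D(W)={2,3,5,6,7,8} D(X)={2,4,5,7}: no change
Constraint 3 (Z != W) on D(Z)={3,4,5,6,7,8} D(W)={2,3,5,6,7,8}: no change
So after all 3 constraints: D(X) = {2,4,5,7}

Answer: {2,4,5,7}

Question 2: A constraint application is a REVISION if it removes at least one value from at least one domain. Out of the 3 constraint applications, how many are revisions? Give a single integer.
Answer: 0

Derivation:
Constraint 1 (X < Z) on D(X)={2,4,5,7} D(Z)={3,4,5,6,7,8}: no change => not a revision
Constraint 2 (W != X) on D(W)={2,3,5,6,7,8} D(X)={2,4,5,7}: no change => not a revision
Constraint 3 (Z != W) on D(Z)={3,4,5,6,7,8} D(W)={2,3,5,6,7,8}: no change => not a revision
Total revisions = 0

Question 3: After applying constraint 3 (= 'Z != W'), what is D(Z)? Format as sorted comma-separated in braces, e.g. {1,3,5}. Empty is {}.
Answer: {3,4,5,6,7,8}

Derivation:
Constraint 1 (X < Z) on D(X)={2,4,5,7} D(Z)={3,4,5,6,7,8}: no change
Constraint 2 (W != X) on D(W)={2,3,5,6,7,8} D(X)={2,4,5,7}: no change
Constraint 3 (Z != W) on D(Z)={3,4,5,6,7,8} D(W)={2,3,5,6,7,8}: no change
So after constraint 3: D(Z) = {3,4,5,6,7,8}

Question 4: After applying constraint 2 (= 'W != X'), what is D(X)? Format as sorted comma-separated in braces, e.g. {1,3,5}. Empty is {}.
Constraint 1 (X < Z) on D(X)={2,4,5,7} D(Z)={3,4,5,6,7,8}: no change
Constraint 2 (W != X) on D(W)={2,3,5,6,7,8} D(X)={2,4,5,7}: no change
So after constraint 2: D(X) = {2,4,5,7}

Answer: {2,4,5,7}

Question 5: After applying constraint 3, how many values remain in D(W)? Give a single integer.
Constraint 1 (X < Z) on D(X)={2,4,5,7} D(Z)={3,4,5,6,7,8}: no change
Constraint 2 (W != X) on D(W)={2,3,5,6,7,8} D(X)={2,4,5,7}: no change
Constraint 3 (Z != W) on D(Z)={3,4,5,6,7,8} D(W)={2,3,5,6,7,8}: no change
So after constraint 3: D(W)={2,3,5,6,7,8}, size = 6

Answer: 6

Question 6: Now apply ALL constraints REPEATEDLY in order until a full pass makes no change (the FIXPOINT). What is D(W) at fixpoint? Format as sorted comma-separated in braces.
pass 0 (initial): D(W)={2,3,5,6,7,8}
pass 1: no change
Fixpoint after 1 passes: D(W) = {2,3,5,6,7,8}

Answer: {2,3,5,6,7,8}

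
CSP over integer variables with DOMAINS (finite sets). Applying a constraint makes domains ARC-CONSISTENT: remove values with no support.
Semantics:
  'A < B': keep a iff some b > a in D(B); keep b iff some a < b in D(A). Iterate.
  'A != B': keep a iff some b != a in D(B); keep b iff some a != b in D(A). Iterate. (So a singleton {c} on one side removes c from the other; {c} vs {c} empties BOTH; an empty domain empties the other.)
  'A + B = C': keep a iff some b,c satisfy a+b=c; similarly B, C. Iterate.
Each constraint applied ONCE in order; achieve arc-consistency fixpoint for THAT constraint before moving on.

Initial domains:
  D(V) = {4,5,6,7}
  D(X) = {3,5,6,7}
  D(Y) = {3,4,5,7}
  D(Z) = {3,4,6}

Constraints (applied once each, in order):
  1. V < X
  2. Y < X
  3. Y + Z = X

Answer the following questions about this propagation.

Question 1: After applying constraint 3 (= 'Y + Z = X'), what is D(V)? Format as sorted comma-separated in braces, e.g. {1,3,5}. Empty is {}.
Constraint 1 (V < X) on D(V)={4,5,6,7} D(X)={3,5,6,7}: V {4,5,6,7}->{4,5,6}; X {3,5,6,7}->{5,6,7}
Constraint 2 (Y < X) on D(Y)={3,4,5,7} D(X)={5,6,7}: Y {3,4,5,7}->{3,4,5}
Constraint 3 (Y + Z = X) on D(Y)={3,4,5} D(Z)={3,4,6} D(X)={5,6,7}: Y {3,4,5}->{3,4}; Z {3,4,6}->{3,4}; X {5,6,7}->{6,7}
So after constraint 3: D(V) = {4,5,6}

Answer: {4,5,6}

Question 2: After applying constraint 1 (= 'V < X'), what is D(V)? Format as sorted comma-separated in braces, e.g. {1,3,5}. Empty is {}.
Answer: {4,5,6}

Derivation:
Constraint 1 (V < X) on D(V)={4,5,6,7} D(X)={3,5,6,7}: V {4,5,6,7}->{4,5,6}; X {3,5,6,7}->{5,6,7}
So after constraint 1: D(V) = {4,5,6}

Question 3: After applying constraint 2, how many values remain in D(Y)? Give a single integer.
Constraint 1 (V < X) on D(V)={4,5,6,7} D(X)={3,5,6,7}: V {4,5,6,7}->{4,5,6}; X {3,5,6,7}->{5,6,7}
Constraint 2 (Y < X) on D(Y)={3,4,5,7} D(X)={5,6,7}: Y {3,4,5,7}->{3,4,5}
So after constraint 2: D(Y)={3,4,5}, size = 3

Answer: 3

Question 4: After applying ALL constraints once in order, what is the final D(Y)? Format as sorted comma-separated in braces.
Constraint 1 (V < X) on D(V)={4,5,6,7} D(X)={3,5,6,7}: V {4,5,6,7}->{4,5,6}; X {3,5,6,7}->{5,6,7}
Constraint 2 (Y < X) on D(Y)={3,4,5,7} D(X)={5,6,7}: Y {3,4,5,7}->{3,4,5}
Constraint 3 (Y + Z = X) on D(Y)={3,4,5} D(Z)={3,4,6} D(X)={5,6,7}: Y {3,4,5}->{3,4}; Z {3,4,6}->{3,4}; X {5,6,7}->{6,7}
So after all 3 constraints: D(Y) = {3,4}

Answer: {3,4}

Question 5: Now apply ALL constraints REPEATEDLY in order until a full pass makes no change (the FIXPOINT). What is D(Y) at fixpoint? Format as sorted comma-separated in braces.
pass 0 (initial): D(Y)={3,4,5,7}
pass 1: V {4,5,6,7}->{4,5,6}; X {3,5,6,7}->{6,7}; Y {3,4,5,7}->{3,4}; Z {3,4,6}->{3,4}
pass 2: no change
Fixpoint after 2 passes: D(Y) = {3,4}

Answer: {3,4}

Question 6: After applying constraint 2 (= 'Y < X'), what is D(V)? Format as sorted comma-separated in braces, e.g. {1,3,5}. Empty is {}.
Answer: {4,5,6}

Derivation:
Constraint 1 (V < X) on D(V)={4,5,6,7} D(X)={3,5,6,7}: V {4,5,6,7}->{4,5,6}; X {3,5,6,7}->{5,6,7}
Constraint 2 (Y < X) on D(Y)={3,4,5,7} D(X)={5,6,7}: Y {3,4,5,7}->{3,4,5}
So after constraint 2: D(V) = {4,5,6}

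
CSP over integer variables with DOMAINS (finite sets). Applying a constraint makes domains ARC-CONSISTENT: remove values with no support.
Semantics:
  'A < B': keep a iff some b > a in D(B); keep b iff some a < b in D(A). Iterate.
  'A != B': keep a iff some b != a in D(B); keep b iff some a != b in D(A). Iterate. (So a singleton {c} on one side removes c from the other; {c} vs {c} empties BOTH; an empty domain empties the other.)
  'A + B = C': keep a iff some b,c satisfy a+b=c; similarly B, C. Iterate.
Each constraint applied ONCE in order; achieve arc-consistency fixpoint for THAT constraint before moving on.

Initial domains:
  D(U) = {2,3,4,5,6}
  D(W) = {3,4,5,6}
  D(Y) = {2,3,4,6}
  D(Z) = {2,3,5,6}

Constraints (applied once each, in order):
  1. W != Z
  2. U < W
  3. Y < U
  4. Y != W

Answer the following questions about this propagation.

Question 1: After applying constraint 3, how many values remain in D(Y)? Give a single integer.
Answer: 3

Derivation:
Constraint 1 (W != Z) on D(W)={3,4,5,6} D(Z)={2,3,5,6}: no change
Constraint 2 (U < W) on D(U)={2,3,4,5,6} D(W)={3,4,5,6}: U {2,3,4,5,6}->{2,3,4,5}
Constraint 3 (Y < U) on D(Y)={2,3,4,6} D(U)={2,3,4,5}: Y {2,3,4,6}->{2,3,4}; U {2,3,4,5}->{3,4,5}
So after constraint 3: D(Y)={2,3,4}, size = 3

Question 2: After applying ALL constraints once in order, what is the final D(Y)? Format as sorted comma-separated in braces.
Constraint 1 (W != Z) on D(W)={3,4,5,6} D(Z)={2,3,5,6}: no change
Constraint 2 (U < W) on D(U)={2,3,4,5,6} D(W)={3,4,5,6}: U {2,3,4,5,6}->{2,3,4,5}
Constraint 3 (Y < U) on D(Y)={2,3,4,6} D(U)={2,3,4,5}: Y {2,3,4,6}->{2,3,4}; U {2,3,4,5}->{3,4,5}
Constraint 4 (Y != W) on D(Y)={2,3,4} D(W)={3,4,5,6}: no change
So after all 4 constraints: D(Y) = {2,3,4}

Answer: {2,3,4}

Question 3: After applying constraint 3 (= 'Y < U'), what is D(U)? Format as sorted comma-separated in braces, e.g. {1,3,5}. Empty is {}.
Constraint 1 (W != Z) on D(W)={3,4,5,6} D(Z)={2,3,5,6}: no change
Constraint 2 (U < W) on D(U)={2,3,4,5,6} D(W)={3,4,5,6}: U {2,3,4,5,6}->{2,3,4,5}
Constraint 3 (Y < U) on D(Y)={2,3,4,6} D(U)={2,3,4,5}: Y {2,3,4,6}->{2,3,4}; U {2,3,4,5}->{3,4,5}
So after constraint 3: D(U) = {3,4,5}

Answer: {3,4,5}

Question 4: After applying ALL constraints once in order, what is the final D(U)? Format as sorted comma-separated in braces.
Constraint 1 (W != Z) on D(W)={3,4,5,6} D(Z)={2,3,5,6}: no change
Constraint 2 (U < W) on D(U)={2,3,4,5,6} D(W)={3,4,5,6}: U {2,3,4,5,6}->{2,3,4,5}
Constraint 3 (Y < U) on D(Y)={2,3,4,6} D(U)={2,3,4,5}: Y {2,3,4,6}->{2,3,4}; U {2,3,4,5}->{3,4,5}
Constraint 4 (Y != W) on D(Y)={2,3,4} D(W)={3,4,5,6}: no change
So after all 4 constraints: D(U) = {3,4,5}

Answer: {3,4,5}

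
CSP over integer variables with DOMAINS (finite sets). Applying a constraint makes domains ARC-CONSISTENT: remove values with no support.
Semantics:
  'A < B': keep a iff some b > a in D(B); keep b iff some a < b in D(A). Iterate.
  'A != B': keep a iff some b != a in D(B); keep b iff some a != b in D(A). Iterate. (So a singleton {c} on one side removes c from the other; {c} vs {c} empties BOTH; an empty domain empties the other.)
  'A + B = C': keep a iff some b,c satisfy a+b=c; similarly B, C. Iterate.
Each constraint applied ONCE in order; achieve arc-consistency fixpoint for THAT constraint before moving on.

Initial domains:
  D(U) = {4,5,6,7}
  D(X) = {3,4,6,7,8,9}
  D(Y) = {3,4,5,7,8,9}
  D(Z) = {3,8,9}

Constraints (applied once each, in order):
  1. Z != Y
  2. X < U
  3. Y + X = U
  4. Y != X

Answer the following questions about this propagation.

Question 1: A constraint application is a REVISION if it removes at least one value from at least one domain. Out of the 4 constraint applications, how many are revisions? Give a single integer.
Constraint 1 (Z != Y) on D(Z)={3,8,9} D(Y)={3,4,5,7,8,9}: no change => not a revision
Constraint 2 (X < U) on D(X)={3,4,6,7,8,9} D(U)={4,5,6,7}: X {3,4,6,7,8,9}->{3,4,6} => REVISION
Constraint 3 (Y + X = U) on D(Y)={3,4,5,7,8,9} D(X)={3,4,6} D(U)={4,5,6,7}: Y {3,4,5,7,8,9}->{3,4}; X {3,4,6}->{3,4}; U {4,5,6,7}->{6,7} => REVISION
Constraint 4 (Y != X) on D(Y)={3,4} D(X)={3,4}: no change => not a revision
Total revisions = 2

Answer: 2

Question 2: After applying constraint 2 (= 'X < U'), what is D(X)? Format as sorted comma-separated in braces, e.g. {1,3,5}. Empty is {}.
Answer: {3,4,6}

Derivation:
Constraint 1 (Z != Y) on D(Z)={3,8,9} D(Y)={3,4,5,7,8,9}: no change
Constraint 2 (X < U) on D(X)={3,4,6,7,8,9} D(U)={4,5,6,7}: X {3,4,6,7,8,9}->{3,4,6}
So after constraint 2: D(X) = {3,4,6}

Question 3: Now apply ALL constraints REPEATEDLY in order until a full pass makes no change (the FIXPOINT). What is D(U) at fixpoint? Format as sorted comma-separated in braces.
pass 0 (initial): D(U)={4,5,6,7}
pass 1: U {4,5,6,7}->{6,7}; X {3,4,6,7,8,9}->{3,4}; Y {3,4,5,7,8,9}->{3,4}
pass 2: no change
Fixpoint after 2 passes: D(U) = {6,7}

Answer: {6,7}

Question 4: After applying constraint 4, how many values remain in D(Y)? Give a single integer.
Constraint 1 (Z != Y) on D(Z)={3,8,9} D(Y)={3,4,5,7,8,9}: no change
Constraint 2 (X < U) on D(X)={3,4,6,7,8,9} D(U)={4,5,6,7}: X {3,4,6,7,8,9}->{3,4,6}
Constraint 3 (Y + X = U) on D(Y)={3,4,5,7,8,9} D(X)={3,4,6} D(U)={4,5,6,7}: Y {3,4,5,7,8,9}->{3,4}; X {3,4,6}->{3,4}; U {4,5,6,7}->{6,7}
Constraint 4 (Y != X) on D(Y)={3,4} D(X)={3,4}: no change
So after constraint 4: D(Y)={3,4}, size = 2

Answer: 2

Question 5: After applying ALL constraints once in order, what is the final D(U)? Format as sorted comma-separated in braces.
Constraint 1 (Z != Y) on D(Z)={3,8,9} D(Y)={3,4,5,7,8,9}: no change
Constraint 2 (X < U) on D(X)={3,4,6,7,8,9} D(U)={4,5,6,7}: X {3,4,6,7,8,9}->{3,4,6}
Constraint 3 (Y + X = U) on D(Y)={3,4,5,7,8,9} D(X)={3,4,6} D(U)={4,5,6,7}: Y {3,4,5,7,8,9}->{3,4}; X {3,4,6}->{3,4}; U {4,5,6,7}->{6,7}
Constraint 4 (Y != X) on D(Y)={3,4} D(X)={3,4}: no change
So after all 4 constraints: D(U) = {6,7}

Answer: {6,7}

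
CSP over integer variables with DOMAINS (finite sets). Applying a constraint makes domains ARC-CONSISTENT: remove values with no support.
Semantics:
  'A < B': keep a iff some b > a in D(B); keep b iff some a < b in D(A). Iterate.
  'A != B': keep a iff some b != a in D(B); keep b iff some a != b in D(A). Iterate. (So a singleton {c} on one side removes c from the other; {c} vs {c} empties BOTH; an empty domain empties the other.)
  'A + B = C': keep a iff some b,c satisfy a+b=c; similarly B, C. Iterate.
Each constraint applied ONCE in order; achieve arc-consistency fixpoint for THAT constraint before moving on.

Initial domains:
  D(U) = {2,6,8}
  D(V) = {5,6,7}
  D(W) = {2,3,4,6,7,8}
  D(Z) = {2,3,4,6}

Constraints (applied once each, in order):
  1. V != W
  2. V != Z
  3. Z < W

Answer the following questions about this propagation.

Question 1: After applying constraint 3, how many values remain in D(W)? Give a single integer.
Answer: 5

Derivation:
Constraint 1 (V != W) on D(V)={5,6,7} D(W)={2,3,4,6,7,8}: no change
Constraint 2 (V != Z) on D(V)={5,6,7} D(Z)={2,3,4,6}: no change
Constraint 3 (Z < W) on D(Z)={2,3,4,6} D(W)={2,3,4,6,7,8}: W {2,3,4,6,7,8}->{3,4,6,7,8}
So after constraint 3: D(W)={3,4,6,7,8}, size = 5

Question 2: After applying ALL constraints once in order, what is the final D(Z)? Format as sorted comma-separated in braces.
Answer: {2,3,4,6}

Derivation:
Constraint 1 (V != W) on D(V)={5,6,7} D(W)={2,3,4,6,7,8}: no change
Constraint 2 (V != Z) on D(V)={5,6,7} D(Z)={2,3,4,6}: no change
Constraint 3 (Z < W) on D(Z)={2,3,4,6} D(W)={2,3,4,6,7,8}: W {2,3,4,6,7,8}->{3,4,6,7,8}
So after all 3 constraints: D(Z) = {2,3,4,6}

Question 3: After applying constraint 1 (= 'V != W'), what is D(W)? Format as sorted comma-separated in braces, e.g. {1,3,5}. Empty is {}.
Constraint 1 (V != W) on D(V)={5,6,7} D(W)={2,3,4,6,7,8}: no change
So after constraint 1: D(W) = {2,3,4,6,7,8}

Answer: {2,3,4,6,7,8}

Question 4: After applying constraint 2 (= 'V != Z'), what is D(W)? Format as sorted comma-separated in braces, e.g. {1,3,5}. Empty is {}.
Answer: {2,3,4,6,7,8}

Derivation:
Constraint 1 (V != W) on D(V)={5,6,7} D(W)={2,3,4,6,7,8}: no change
Constraint 2 (V != Z) on D(V)={5,6,7} D(Z)={2,3,4,6}: no change
So after constraint 2: D(W) = {2,3,4,6,7,8}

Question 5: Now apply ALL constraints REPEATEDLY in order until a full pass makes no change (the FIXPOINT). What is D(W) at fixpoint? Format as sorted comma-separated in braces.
pass 0 (initial): D(W)={2,3,4,6,7,8}
pass 1: W {2,3,4,6,7,8}->{3,4,6,7,8}
pass 2: no change
Fixpoint after 2 passes: D(W) = {3,4,6,7,8}

Answer: {3,4,6,7,8}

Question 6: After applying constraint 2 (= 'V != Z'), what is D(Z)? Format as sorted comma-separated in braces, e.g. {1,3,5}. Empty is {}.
Constraint 1 (V != W) on D(V)={5,6,7} D(W)={2,3,4,6,7,8}: no change
Constraint 2 (V != Z) on D(V)={5,6,7} D(Z)={2,3,4,6}: no change
So after constraint 2: D(Z) = {2,3,4,6}

Answer: {2,3,4,6}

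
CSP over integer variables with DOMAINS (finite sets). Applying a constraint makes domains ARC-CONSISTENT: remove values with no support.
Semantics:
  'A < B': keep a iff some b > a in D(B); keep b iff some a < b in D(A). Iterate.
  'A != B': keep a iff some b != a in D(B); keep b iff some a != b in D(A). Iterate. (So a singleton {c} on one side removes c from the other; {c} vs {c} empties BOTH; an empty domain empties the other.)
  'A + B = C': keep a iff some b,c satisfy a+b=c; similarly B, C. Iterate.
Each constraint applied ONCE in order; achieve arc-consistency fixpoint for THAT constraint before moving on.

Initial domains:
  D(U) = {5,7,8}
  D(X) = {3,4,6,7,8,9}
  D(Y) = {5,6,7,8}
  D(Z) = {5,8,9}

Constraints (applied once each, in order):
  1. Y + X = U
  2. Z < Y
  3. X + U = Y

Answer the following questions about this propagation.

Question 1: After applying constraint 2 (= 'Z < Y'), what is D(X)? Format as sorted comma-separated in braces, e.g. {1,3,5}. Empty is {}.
Answer: {3}

Derivation:
Constraint 1 (Y + X = U) on D(Y)={5,6,7,8} D(X)={3,4,6,7,8,9} D(U)={5,7,8}: Y {5,6,7,8}->{5}; X {3,4,6,7,8,9}->{3}; U {5,7,8}->{8}
Constraint 2 (Z < Y) on D(Z)={5,8,9} D(Y)={5}: Z {5,8,9}->{}; Y {5}->{}
So after constraint 2: D(X) = {3}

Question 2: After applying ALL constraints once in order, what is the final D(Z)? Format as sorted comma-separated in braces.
Constraint 1 (Y + X = U) on D(Y)={5,6,7,8} D(X)={3,4,6,7,8,9} D(U)={5,7,8}: Y {5,6,7,8}->{5}; X {3,4,6,7,8,9}->{3}; U {5,7,8}->{8}
Constraint 2 (Z < Y) on D(Z)={5,8,9} D(Y)={5}: Z {5,8,9}->{}; Y {5}->{}
Constraint 3 (X + U = Y) on D(X)={3} D(U)={8} D(Y)={}: X {3}->{}; U {8}->{}
So after all 3 constraints: D(Z) = {}

Answer: {}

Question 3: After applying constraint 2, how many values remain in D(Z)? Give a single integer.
Answer: 0

Derivation:
Constraint 1 (Y + X = U) on D(Y)={5,6,7,8} D(X)={3,4,6,7,8,9} D(U)={5,7,8}: Y {5,6,7,8}->{5}; X {3,4,6,7,8,9}->{3}; U {5,7,8}->{8}
Constraint 2 (Z < Y) on D(Z)={5,8,9} D(Y)={5}: Z {5,8,9}->{}; Y {5}->{}
So after constraint 2: D(Z)={}, size = 0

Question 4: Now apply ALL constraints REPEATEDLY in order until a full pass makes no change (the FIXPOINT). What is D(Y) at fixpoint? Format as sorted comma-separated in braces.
pass 0 (initial): D(Y)={5,6,7,8}
pass 1: U {5,7,8}->{}; X {3,4,6,7,8,9}->{}; Y {5,6,7,8}->{}; Z {5,8,9}->{}
pass 2: no change
Fixpoint after 2 passes: D(Y) = {}

Answer: {}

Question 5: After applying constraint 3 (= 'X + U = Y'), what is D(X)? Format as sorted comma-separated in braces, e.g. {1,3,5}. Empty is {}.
Answer: {}

Derivation:
Constraint 1 (Y + X = U) on D(Y)={5,6,7,8} D(X)={3,4,6,7,8,9} D(U)={5,7,8}: Y {5,6,7,8}->{5}; X {3,4,6,7,8,9}->{3}; U {5,7,8}->{8}
Constraint 2 (Z < Y) on D(Z)={5,8,9} D(Y)={5}: Z {5,8,9}->{}; Y {5}->{}
Constraint 3 (X + U = Y) on D(X)={3} D(U)={8} D(Y)={}: X {3}->{}; U {8}->{}
So after constraint 3: D(X) = {}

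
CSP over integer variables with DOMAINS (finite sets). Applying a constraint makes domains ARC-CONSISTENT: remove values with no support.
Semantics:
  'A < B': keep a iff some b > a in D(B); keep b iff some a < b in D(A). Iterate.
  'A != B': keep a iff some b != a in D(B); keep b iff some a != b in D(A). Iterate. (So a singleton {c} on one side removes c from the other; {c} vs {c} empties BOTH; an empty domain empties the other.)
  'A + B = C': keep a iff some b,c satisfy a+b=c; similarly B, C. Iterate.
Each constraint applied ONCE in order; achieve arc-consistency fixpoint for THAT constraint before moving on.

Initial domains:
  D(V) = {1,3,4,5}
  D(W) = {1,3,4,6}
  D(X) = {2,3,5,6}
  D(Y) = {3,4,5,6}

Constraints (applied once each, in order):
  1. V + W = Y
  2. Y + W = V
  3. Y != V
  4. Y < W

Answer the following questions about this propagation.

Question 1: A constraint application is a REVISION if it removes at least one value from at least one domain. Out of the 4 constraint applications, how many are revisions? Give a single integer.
Answer: 3

Derivation:
Constraint 1 (V + W = Y) on D(V)={1,3,4,5} D(W)={1,3,4,6} D(Y)={3,4,5,6}: W {1,3,4,6}->{1,3,4}; Y {3,4,5,6}->{4,5,6} => REVISION
Constraint 2 (Y + W = V) on D(Y)={4,5,6} D(W)={1,3,4} D(V)={1,3,4,5}: Y {4,5,6}->{4}; W {1,3,4}->{1}; V {1,3,4,5}->{5} => REVISION
Constraint 3 (Y != V) on D(Y)={4} D(V)={5}: no change => not a revision
Constraint 4 (Y < W) on D(Y)={4} D(W)={1}: Y {4}->{}; W {1}->{} => REVISION
Total revisions = 3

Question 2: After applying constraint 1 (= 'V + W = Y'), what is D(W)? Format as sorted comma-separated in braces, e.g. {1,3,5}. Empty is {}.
Constraint 1 (V + W = Y) on D(V)={1,3,4,5} D(W)={1,3,4,6} D(Y)={3,4,5,6}: W {1,3,4,6}->{1,3,4}; Y {3,4,5,6}->{4,5,6}
So after constraint 1: D(W) = {1,3,4}

Answer: {1,3,4}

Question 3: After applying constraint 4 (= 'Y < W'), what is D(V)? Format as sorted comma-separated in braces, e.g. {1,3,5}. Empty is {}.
Constraint 1 (V + W = Y) on D(V)={1,3,4,5} D(W)={1,3,4,6} D(Y)={3,4,5,6}: W {1,3,4,6}->{1,3,4}; Y {3,4,5,6}->{4,5,6}
Constraint 2 (Y + W = V) on D(Y)={4,5,6} D(W)={1,3,4} D(V)={1,3,4,5}: Y {4,5,6}->{4}; W {1,3,4}->{1}; V {1,3,4,5}->{5}
Constraint 3 (Y != V) on D(Y)={4} D(V)={5}: no change
Constraint 4 (Y < W) on D(Y)={4} D(W)={1}: Y {4}->{}; W {1}->{}
So after constraint 4: D(V) = {5}

Answer: {5}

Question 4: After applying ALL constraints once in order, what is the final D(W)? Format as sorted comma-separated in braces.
Constraint 1 (V + W = Y) on D(V)={1,3,4,5} D(W)={1,3,4,6} D(Y)={3,4,5,6}: W {1,3,4,6}->{1,3,4}; Y {3,4,5,6}->{4,5,6}
Constraint 2 (Y + W = V) on D(Y)={4,5,6} D(W)={1,3,4} D(V)={1,3,4,5}: Y {4,5,6}->{4}; W {1,3,4}->{1}; V {1,3,4,5}->{5}
Constraint 3 (Y != V) on D(Y)={4} D(V)={5}: no change
Constraint 4 (Y < W) on D(Y)={4} D(W)={1}: Y {4}->{}; W {1}->{}
So after all 4 constraints: D(W) = {}

Answer: {}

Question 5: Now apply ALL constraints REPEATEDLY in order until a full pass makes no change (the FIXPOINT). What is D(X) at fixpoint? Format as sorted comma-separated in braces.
Answer: {2,3,5,6}

Derivation:
pass 0 (initial): D(X)={2,3,5,6}
pass 1: V {1,3,4,5}->{5}; W {1,3,4,6}->{}; Y {3,4,5,6}->{}
pass 2: V {5}->{}
pass 3: no change
Fixpoint after 3 passes: D(X) = {2,3,5,6}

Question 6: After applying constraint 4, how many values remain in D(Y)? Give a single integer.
Constraint 1 (V + W = Y) on D(V)={1,3,4,5} D(W)={1,3,4,6} D(Y)={3,4,5,6}: W {1,3,4,6}->{1,3,4}; Y {3,4,5,6}->{4,5,6}
Constraint 2 (Y + W = V) on D(Y)={4,5,6} D(W)={1,3,4} D(V)={1,3,4,5}: Y {4,5,6}->{4}; W {1,3,4}->{1}; V {1,3,4,5}->{5}
Constraint 3 (Y != V) on D(Y)={4} D(V)={5}: no change
Constraint 4 (Y < W) on D(Y)={4} D(W)={1}: Y {4}->{}; W {1}->{}
So after constraint 4: D(Y)={}, size = 0

Answer: 0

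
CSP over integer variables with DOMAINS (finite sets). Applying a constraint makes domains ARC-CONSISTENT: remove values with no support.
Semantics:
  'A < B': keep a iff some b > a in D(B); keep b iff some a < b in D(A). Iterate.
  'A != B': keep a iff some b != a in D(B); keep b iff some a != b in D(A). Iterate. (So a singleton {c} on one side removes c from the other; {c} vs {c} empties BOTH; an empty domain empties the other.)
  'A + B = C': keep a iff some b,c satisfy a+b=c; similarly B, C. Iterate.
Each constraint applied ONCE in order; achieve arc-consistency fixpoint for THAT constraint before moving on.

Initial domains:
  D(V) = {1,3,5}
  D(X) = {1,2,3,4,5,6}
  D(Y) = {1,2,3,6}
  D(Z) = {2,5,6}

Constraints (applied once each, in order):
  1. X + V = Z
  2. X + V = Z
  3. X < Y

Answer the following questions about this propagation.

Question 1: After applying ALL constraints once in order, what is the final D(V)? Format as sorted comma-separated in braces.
Answer: {1,3,5}

Derivation:
Constraint 1 (X + V = Z) on D(X)={1,2,3,4,5,6} D(V)={1,3,5} D(Z)={2,5,6}: X {1,2,3,4,5,6}->{1,2,3,4,5}
Constraint 2 (X + V = Z) on D(X)={1,2,3,4,5} D(V)={1,3,5} D(Z)={2,5,6}: no change
Constraint 3 (X < Y) on D(X)={1,2,3,4,5} D(Y)={1,2,3,6}: Y {1,2,3,6}->{2,3,6}
So after all 3 constraints: D(V) = {1,3,5}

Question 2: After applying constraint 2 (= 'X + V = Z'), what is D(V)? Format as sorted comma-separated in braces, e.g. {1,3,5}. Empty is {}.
Constraint 1 (X + V = Z) on D(X)={1,2,3,4,5,6} D(V)={1,3,5} D(Z)={2,5,6}: X {1,2,3,4,5,6}->{1,2,3,4,5}
Constraint 2 (X + V = Z) on D(X)={1,2,3,4,5} D(V)={1,3,5} D(Z)={2,5,6}: no change
So after constraint 2: D(V) = {1,3,5}

Answer: {1,3,5}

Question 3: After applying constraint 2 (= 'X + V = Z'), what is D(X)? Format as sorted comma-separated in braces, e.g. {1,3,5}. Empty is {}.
Constraint 1 (X + V = Z) on D(X)={1,2,3,4,5,6} D(V)={1,3,5} D(Z)={2,5,6}: X {1,2,3,4,5,6}->{1,2,3,4,5}
Constraint 2 (X + V = Z) on D(X)={1,2,3,4,5} D(V)={1,3,5} D(Z)={2,5,6}: no change
So after constraint 2: D(X) = {1,2,3,4,5}

Answer: {1,2,3,4,5}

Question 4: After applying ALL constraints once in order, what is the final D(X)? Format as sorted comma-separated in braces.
Answer: {1,2,3,4,5}

Derivation:
Constraint 1 (X + V = Z) on D(X)={1,2,3,4,5,6} D(V)={1,3,5} D(Z)={2,5,6}: X {1,2,3,4,5,6}->{1,2,3,4,5}
Constraint 2 (X + V = Z) on D(X)={1,2,3,4,5} D(V)={1,3,5} D(Z)={2,5,6}: no change
Constraint 3 (X < Y) on D(X)={1,2,3,4,5} D(Y)={1,2,3,6}: Y {1,2,3,6}->{2,3,6}
So after all 3 constraints: D(X) = {1,2,3,4,5}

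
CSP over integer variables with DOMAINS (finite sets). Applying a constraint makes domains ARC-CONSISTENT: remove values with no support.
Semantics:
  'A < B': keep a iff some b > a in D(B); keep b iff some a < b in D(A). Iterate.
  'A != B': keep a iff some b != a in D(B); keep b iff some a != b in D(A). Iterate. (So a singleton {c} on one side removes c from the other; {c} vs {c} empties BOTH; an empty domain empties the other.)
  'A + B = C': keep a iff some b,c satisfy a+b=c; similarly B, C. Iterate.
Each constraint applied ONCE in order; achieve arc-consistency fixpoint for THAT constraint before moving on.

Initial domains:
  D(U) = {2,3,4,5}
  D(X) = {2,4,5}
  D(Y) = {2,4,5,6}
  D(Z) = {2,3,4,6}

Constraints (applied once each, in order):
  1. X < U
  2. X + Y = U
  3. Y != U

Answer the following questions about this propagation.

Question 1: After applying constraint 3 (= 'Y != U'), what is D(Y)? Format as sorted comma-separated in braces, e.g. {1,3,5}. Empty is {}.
Answer: {2}

Derivation:
Constraint 1 (X < U) on D(X)={2,4,5} D(U)={2,3,4,5}: X {2,4,5}->{2,4}; U {2,3,4,5}->{3,4,5}
Constraint 2 (X + Y = U) on D(X)={2,4} D(Y)={2,4,5,6} D(U)={3,4,5}: X {2,4}->{2}; Y {2,4,5,6}->{2}; U {3,4,5}->{4}
Constraint 3 (Y != U) on D(Y)={2} D(U)={4}: no change
So after constraint 3: D(Y) = {2}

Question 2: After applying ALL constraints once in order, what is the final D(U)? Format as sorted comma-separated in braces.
Answer: {4}

Derivation:
Constraint 1 (X < U) on D(X)={2,4,5} D(U)={2,3,4,5}: X {2,4,5}->{2,4}; U {2,3,4,5}->{3,4,5}
Constraint 2 (X + Y = U) on D(X)={2,4} D(Y)={2,4,5,6} D(U)={3,4,5}: X {2,4}->{2}; Y {2,4,5,6}->{2}; U {3,4,5}->{4}
Constraint 3 (Y != U) on D(Y)={2} D(U)={4}: no change
So after all 3 constraints: D(U) = {4}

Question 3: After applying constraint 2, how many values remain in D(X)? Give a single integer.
Answer: 1

Derivation:
Constraint 1 (X < U) on D(X)={2,4,5} D(U)={2,3,4,5}: X {2,4,5}->{2,4}; U {2,3,4,5}->{3,4,5}
Constraint 2 (X + Y = U) on D(X)={2,4} D(Y)={2,4,5,6} D(U)={3,4,5}: X {2,4}->{2}; Y {2,4,5,6}->{2}; U {3,4,5}->{4}
So after constraint 2: D(X)={2}, size = 1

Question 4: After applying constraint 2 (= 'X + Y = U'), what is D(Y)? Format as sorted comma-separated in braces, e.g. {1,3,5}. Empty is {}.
Constraint 1 (X < U) on D(X)={2,4,5} D(U)={2,3,4,5}: X {2,4,5}->{2,4}; U {2,3,4,5}->{3,4,5}
Constraint 2 (X + Y = U) on D(X)={2,4} D(Y)={2,4,5,6} D(U)={3,4,5}: X {2,4}->{2}; Y {2,4,5,6}->{2}; U {3,4,5}->{4}
So after constraint 2: D(Y) = {2}

Answer: {2}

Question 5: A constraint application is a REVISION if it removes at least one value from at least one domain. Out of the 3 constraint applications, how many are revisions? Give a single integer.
Answer: 2

Derivation:
Constraint 1 (X < U) on D(X)={2,4,5} D(U)={2,3,4,5}: X {2,4,5}->{2,4}; U {2,3,4,5}->{3,4,5} => REVISION
Constraint 2 (X + Y = U) on D(X)={2,4} D(Y)={2,4,5,6} D(U)={3,4,5}: X {2,4}->{2}; Y {2,4,5,6}->{2}; U {3,4,5}->{4} => REVISION
Constraint 3 (Y != U) on D(Y)={2} D(U)={4}: no change => not a revision
Total revisions = 2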